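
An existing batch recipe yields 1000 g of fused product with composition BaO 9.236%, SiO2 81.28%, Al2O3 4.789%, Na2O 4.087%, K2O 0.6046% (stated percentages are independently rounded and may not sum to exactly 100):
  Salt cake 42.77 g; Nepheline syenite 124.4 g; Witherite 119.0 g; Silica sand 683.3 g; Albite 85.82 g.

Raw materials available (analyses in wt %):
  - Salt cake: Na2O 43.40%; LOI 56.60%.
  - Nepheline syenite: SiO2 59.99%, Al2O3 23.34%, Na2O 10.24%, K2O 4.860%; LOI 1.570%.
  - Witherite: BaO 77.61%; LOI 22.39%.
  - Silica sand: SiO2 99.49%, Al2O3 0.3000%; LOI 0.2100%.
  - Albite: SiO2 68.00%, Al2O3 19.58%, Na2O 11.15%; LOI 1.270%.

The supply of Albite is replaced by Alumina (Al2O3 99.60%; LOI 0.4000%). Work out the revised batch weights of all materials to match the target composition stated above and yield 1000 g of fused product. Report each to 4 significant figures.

Intermediates are displayed with 4-significant-digit rounding in the working; each numeric step holds full float precision in all steps; every reported number takes a single rounding; derived quantities, which include the five compositions, totals, the yield, net glass mass, LOI, are re-derived in full precision, exactly as shown in either problem or answer, from the batch weights at 1000 g of glass.
Target masses of each oxide per 1000 g fused product:
  BaO: 9.236% × 1000 = 92.36 g
  SiO2: 81.28% × 1000 = 812.8 g
  Al2O3: 4.789% × 1000 = 47.89 g
  Na2O: 4.087% × 1000 = 40.87 g
  K2O: 0.6046% × 1000 = 6.046 g
Verifying the oxide balance working from each reported weight, at the basis given (every target is met by its sum modulo rounding of the values):
  BaO: 119.0·0.7761 = 92.36 g (target 92.36 g)
  SiO2: 124.4·0.5999 + 742.0·0.9949 = 812.8 g (target 812.8 g)
  Al2O3: 124.4·0.2334 + 742.0·0.003000 + 16.70·0.9960 = 47.89 g (target 47.89 g)
  Na2O: 64.82·0.4340 + 124.4·0.1024 = 40.87 g (target 40.87 g)
  K2O: 124.4·0.04860 = 6.046 g (target 6.046 g)
Glass-mass sanity pass: net batch after ignition = 1000 g (targets for the oxides total 1000 g; against the stated basis, 1000 g — differing by rounding only).
Adding the batch up: Σ batch = 1067 g; loss to ignition Σ batch·LOI = 66.91 g; yield: glass divided by total = 93.73%.

Revised batch per 1000 g fused product:
  Salt cake: 64.82 g
  Nepheline syenite: 124.4 g
  Witherite: 119.0 g
  Silica sand: 742.0 g
  Alumina: 16.70 g
Total batch = 1067 g; LOI loss = 66.91 g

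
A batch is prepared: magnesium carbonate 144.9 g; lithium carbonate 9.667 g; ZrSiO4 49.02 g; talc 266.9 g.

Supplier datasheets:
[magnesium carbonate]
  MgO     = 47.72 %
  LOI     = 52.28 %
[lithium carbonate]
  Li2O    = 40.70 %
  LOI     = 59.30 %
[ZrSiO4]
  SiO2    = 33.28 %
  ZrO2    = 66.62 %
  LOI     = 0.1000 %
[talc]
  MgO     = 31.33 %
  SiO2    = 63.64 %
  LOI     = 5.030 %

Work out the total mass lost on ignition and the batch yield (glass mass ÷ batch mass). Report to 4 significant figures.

Every computation holds exact precision in all steps; mid-chain values are shown rounded to 4 significant digits on the page; each reported value receives exactly one rounding; derived quantities, including net glass mass, totals, ignition loss, the yield, the four compositions, are rebuilt from the batch weights per 375.5 g of glass at full precision, as set out in problem or answer.
Each material's LOI contribution:
  magnesium carbonate: 144.9 × 0.5228 = 75.75 g
  lithium carbonate: 9.667 × 0.5930 = 5.733 g
  ZrSiO4: 49.02 × 0.001000 = 0.04902 g
  talc: 266.9 × 0.05030 = 13.43 g
Total LOI = 94.96 g
Glass = batch − LOI = 470.5 − 94.96 = 375.5 g

LOI loss = 94.96 g; glass = 375.5 g; yield = 79.82%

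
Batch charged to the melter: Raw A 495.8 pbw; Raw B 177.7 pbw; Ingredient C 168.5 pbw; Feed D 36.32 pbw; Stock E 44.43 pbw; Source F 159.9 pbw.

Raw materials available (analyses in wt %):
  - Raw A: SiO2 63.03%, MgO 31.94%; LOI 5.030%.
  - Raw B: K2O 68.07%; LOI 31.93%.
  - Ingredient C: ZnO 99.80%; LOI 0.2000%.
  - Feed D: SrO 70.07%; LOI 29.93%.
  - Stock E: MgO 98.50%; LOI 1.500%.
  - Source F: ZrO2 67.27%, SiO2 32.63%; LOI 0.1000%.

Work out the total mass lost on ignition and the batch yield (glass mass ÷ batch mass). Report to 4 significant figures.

Working values appear (rounded to four significant figures) across the worked steps; exact precision is maintained at each step — a single rounding finalizes each reported value — all derived quantities are rebuilt from the weighed amounts at 988.9 pbw of glass in full precision (the six compositions, yield, LOI, glass mass, the totals), exactly as shown in the problem or the answer.
Ignition loss by material:
  Raw A: 495.8 × 0.05030 = 24.94 pbw
  Raw B: 177.7 × 0.3193 = 56.74 pbw
  Ingredient C: 168.5 × 0.002000 = 0.3370 pbw
  Feed D: 36.32 × 0.2993 = 10.87 pbw
  Stock E: 44.43 × 0.01500 = 0.6664 pbw
  Source F: 159.9 × 0.001000 = 0.1599 pbw
Total LOI = 93.71 pbw
Glass = batch − LOI = 1083 − 93.71 = 988.9 pbw

LOI loss = 93.71 pbw; glass = 988.9 pbw; yield = 91.34%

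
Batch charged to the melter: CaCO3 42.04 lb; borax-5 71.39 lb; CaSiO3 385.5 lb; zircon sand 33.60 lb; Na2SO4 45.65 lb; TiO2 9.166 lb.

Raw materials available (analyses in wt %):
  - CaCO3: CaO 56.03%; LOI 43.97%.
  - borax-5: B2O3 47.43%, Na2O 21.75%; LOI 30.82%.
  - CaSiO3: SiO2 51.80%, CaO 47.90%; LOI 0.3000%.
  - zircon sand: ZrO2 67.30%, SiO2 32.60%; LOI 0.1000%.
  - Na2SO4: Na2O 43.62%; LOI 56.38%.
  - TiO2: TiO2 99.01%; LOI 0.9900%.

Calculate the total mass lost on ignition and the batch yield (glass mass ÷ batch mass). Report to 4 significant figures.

The whole derivation carries full float precision end to end — intermediates are printed with 4-significant-figure rounding when written out — every reported number receives exactly one rounding; derived quantities, including ignition loss, the six compositions, totals, glass mass, yield, are re-derived starting from the weights for 519.8 lb of glass in exact precision, as they appear in the problem or the answer.
Per-material ignition loss:
  CaCO3: 42.04 × 0.4397 = 18.48 lb
  borax-5: 71.39 × 0.3082 = 22.00 lb
  CaSiO3: 385.5 × 0.003000 = 1.157 lb
  zircon sand: 33.60 × 0.001000 = 0.03360 lb
  Na2SO4: 45.65 × 0.5638 = 25.74 lb
  TiO2: 9.166 × 0.009900 = 0.09074 lb
Total LOI = 67.51 lb
Glass = batch − LOI = 587.3 − 67.51 = 519.8 lb

LOI loss = 67.51 lb; glass = 519.8 lb; yield = 88.51%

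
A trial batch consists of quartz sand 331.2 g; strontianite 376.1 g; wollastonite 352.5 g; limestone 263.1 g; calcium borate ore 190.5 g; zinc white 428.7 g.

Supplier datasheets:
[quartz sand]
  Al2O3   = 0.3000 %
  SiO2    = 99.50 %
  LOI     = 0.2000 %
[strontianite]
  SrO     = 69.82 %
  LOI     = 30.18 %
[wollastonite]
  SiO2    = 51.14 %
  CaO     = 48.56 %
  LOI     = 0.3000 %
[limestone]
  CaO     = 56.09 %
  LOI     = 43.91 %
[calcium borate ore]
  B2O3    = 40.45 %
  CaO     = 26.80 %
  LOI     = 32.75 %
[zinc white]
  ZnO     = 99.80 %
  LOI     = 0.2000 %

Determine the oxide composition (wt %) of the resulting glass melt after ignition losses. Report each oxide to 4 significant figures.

Glass mass = 1648 g (batch 1942 − LOI 294.0).
Composition: B2O3 4.676%, Al2O3 0.06029%, SiO2 30.93%, SrO 15.93%, CaO 22.44%, ZnO 25.96%

The intermediate values are shown rounded to four significant digits at each printed step; the working math runs at full precision from start to finish — every reported figure is rounded a single time; the derived quantities (ignition loss, six oxide percentages, the yield, net glass mass, totals) are carried in full precision starting from the weights at 1648 g of glass, precisely as stated by the question or the answer.
Per-oxide mass from batch:
  B2O3: 190.5·0.4045 = 77.06 g
  Al2O3: 331.2·0.003000 = 0.9936 g
  SiO2: 331.2·0.9950 + 352.5·0.5114 = 509.8 g
  SrO: 376.1·0.6982 = 262.6 g
  CaO: 352.5·0.4856 + 263.1·0.5609 + 190.5·0.2680 = 369.8 g
  ZnO: 428.7·0.9980 = 427.8 g
LOI: 331.2·0.002000 + 376.1·0.3018 + 352.5·0.003000 + 263.1·0.4391 + 190.5·0.3275 + 428.7·0.002000 = 294.0 g
The glass mass, total less LOI, = 1942 − 294.0 = 1648 g (= Σ oxide masses)
wt % = oxide mass / glass mass × 100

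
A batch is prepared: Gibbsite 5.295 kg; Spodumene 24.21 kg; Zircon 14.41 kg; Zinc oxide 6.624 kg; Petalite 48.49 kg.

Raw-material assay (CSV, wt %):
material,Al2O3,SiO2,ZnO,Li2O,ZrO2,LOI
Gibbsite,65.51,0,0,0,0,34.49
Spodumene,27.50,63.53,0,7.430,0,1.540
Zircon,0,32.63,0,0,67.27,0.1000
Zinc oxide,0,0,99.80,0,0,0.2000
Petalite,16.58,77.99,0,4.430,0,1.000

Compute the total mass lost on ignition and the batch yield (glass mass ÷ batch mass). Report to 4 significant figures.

LOI loss = 2.712 kg; glass = 96.32 kg; yield = 97.26%

Mid-chain values are displayed rounded to 4 significant digits alongside each step; each numeric step maintains exact precision all the way through — each reported number is rounded once only — all derived quantities, including yield, the five compositions, the totals, glass mass, ignition loss, are carried using the weight values on 96.32 kg of glass in full precision, exactly as shown in the problem or answer text.
Each material's LOI contribution:
  Gibbsite: 5.295 × 0.3449 = 1.826 kg
  Spodumene: 24.21 × 0.01540 = 0.3728 kg
  Zircon: 14.41 × 0.001000 = 0.01441 kg
  Zinc oxide: 6.624 × 0.002000 = 0.01325 kg
  Petalite: 48.49 × 0.01000 = 0.4849 kg
Total LOI = 2.712 kg
Glass = batch − LOI = 99.03 − 2.712 = 96.32 kg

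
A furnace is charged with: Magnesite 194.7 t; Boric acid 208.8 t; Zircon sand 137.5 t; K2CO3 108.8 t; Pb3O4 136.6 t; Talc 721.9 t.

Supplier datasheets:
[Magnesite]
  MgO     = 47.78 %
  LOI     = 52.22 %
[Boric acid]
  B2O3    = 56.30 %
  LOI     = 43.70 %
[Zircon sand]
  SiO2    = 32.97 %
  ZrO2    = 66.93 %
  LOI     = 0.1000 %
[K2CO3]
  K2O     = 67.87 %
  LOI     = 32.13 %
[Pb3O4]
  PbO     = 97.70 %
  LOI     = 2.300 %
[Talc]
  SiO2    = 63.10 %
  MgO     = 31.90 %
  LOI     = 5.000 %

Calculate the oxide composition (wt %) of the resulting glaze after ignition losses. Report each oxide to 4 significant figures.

Mid-chain values are printed with 4-significant-digit rounding as written; the whole derivation keeps exact precision at every stage. A single rounding finalizes every reported value. All derived quantities (the six compositions, the totals, net glass mass, the yield, LOI) are re-derived from the batch weights for 1241 t of glass at full float precision, exactly as printed in the problem or answer text.
Per-oxide mass from batch:
  SiO2: 137.5·0.3297 + 721.9·0.6310 = 500.9 t
  MgO: 194.7·0.4778 + 721.9·0.3190 = 323.3 t
  K2O: 108.8·0.6787 = 73.84 t
  PbO: 136.6·0.9770 = 133.5 t
  B2O3: 208.8·0.5630 = 117.6 t
  ZrO2: 137.5·0.6693 = 92.03 t
LOI: 194.7·0.5222 + 208.8·0.4370 + 137.5·0.001000 + 108.8·0.3213 + 136.6·0.02300 + 721.9·0.05000 = 267.2 t
The glass mass, total less LOI, = 1508 − 267.2 = 1241 t (the oxide masses sum to this)
wt %: oxide over glass, times 100

Glass mass = 1241 t (batch 1508 − LOI 267.2).
Composition: SiO2 40.36%, MgO 26.05%, K2O 5.950%, PbO 10.75%, B2O3 9.472%, ZrO2 7.415%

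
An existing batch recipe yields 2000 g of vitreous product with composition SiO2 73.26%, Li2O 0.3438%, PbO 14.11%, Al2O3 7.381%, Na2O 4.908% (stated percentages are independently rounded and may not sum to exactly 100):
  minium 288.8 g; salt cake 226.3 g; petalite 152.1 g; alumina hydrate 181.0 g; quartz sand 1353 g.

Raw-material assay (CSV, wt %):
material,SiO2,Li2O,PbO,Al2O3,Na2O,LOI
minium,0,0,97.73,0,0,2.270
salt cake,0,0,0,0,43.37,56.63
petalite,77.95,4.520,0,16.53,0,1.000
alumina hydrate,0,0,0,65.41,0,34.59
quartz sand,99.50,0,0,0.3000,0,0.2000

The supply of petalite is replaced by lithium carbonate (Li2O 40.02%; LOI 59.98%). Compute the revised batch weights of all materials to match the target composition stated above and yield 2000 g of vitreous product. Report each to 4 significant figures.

All arithmetic keeps full precision end to end. The intermediate values are displayed, rounded to four significant figures, on the page. Each reported result is rounded a single time; derived quantities, including the totals, LOI, net glass mass, five oxide percentages, yield, are computed from the weighed amounts at 2000 g of glass in full precision as quoted within either problem or answer.
The oxide mass targets at 2000 g vitreous product:
  SiO2: 73.26% × 2000 = 1465 g
  Li2O: 0.3438% × 2000 = 6.876 g
  PbO: 14.11% × 2000 = 282.2 g
  Al2O3: 7.381% × 2000 = 147.6 g
  Na2O: 4.908% × 2000 = 98.16 g
Verifying the oxide balance working from each reported weight, under the basis named above (delivered sums recover each target up to rounding of the answer):
  SiO2: 1473·0.9950 = 1466 g (target 1465 g)
  Li2O: 17.18·0.4002 = 6.875 g (target 6.876 g)
  PbO: 288.8·0.9773 = 282.2 g (target 282.2 g)
  Al2O3: 218.9·0.6541 + 1473·0.003000 = 147.6 g (target 147.6 g)
  Na2O: 226.3·0.4337 = 98.15 g (target 98.16 g)
Auditing the glass mass value: total charge less LOI = 2001 g (oxide target masses add up to 2000 g; stated basis 2000 g — differing by rounding only).
Batch grand total — Σ batch = 2224 g; the LOI term Σ batch·LOI equals 223.7 g; yield: glass divided by total = 89.94%.

Revised batch per 2000 g vitreous product:
  minium: 288.8 g
  salt cake: 226.3 g
  lithium carbonate: 17.18 g
  alumina hydrate: 218.9 g
  quartz sand: 1473 g
Total batch = 2224 g; LOI loss = 223.7 g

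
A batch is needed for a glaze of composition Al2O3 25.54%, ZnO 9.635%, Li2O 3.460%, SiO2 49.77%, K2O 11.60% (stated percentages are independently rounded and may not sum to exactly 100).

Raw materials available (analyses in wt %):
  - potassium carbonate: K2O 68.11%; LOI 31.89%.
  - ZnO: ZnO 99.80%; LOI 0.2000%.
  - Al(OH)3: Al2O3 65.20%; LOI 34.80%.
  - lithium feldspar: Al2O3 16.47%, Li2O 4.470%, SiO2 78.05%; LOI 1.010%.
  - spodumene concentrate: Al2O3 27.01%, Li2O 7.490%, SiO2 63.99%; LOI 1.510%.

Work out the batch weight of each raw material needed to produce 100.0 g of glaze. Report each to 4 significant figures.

In-progress results appear (rounded to 4 significant figures) in the working; each numeric step keeps full float precision at each step — exactly one rounding is applied to every reported number — all derived quantities, including yield, glass mass, the totals, five oxide percentages, ignition loss, are re-derived from the batch weights on 100.0 g of glass at exact precision precisely as stated by the question or the answer.
Target oxide masses per 100.0 g glaze:
  Al2O3: 25.54% × 100.0 = 25.54 g
  ZnO: 9.635% × 100.0 = 9.635 g
  Li2O: 3.460% × 100.0 = 3.460 g
  SiO2: 49.77% × 100.0 = 49.77 g
  K2O: 11.60% × 100.0 = 11.60 g
A balance pass over the oxides, from the weights as reported, per the basis as stated (every target is met by its sum net of answer rounding effects):
  Al2O3: 19.76·0.6520 + 50.70·0.1647 + 15.94·0.2701 = 25.54 g (target 25.54 g)
  ZnO: 9.654·0.9980 = 9.635 g (target 9.635 g)
  Li2O: 50.70·0.04470 + 15.94·0.07490 = 3.460 g (target 3.460 g)
  SiO2: 50.70·0.7805 + 15.94·0.6399 = 49.77 g (target 49.77 g)
  K2O: 17.03·0.6811 = 11.60 g (target 11.60 g)
Mass balance on the glass: Σ batch − LOI loss = 100.0 g (the targets, summed, come to 100.0 g; basis as stated: 100.0 g — rounding explains the deltas).
Summing the batch: Σ batch = 113.1 g; ignition loss, Σ(batch × LOI) = 13.08 g; yield: glass divided by total = 88.43%.

Batch per 100.0 g glaze:
  potassium carbonate: 17.03 g
  ZnO: 9.654 g
  Al(OH)3: 19.76 g
  lithium feldspar: 50.70 g
  spodumene concentrate: 15.94 g
Total batch = 113.1 g; LOI loss = 13.08 g; yield = 88.43%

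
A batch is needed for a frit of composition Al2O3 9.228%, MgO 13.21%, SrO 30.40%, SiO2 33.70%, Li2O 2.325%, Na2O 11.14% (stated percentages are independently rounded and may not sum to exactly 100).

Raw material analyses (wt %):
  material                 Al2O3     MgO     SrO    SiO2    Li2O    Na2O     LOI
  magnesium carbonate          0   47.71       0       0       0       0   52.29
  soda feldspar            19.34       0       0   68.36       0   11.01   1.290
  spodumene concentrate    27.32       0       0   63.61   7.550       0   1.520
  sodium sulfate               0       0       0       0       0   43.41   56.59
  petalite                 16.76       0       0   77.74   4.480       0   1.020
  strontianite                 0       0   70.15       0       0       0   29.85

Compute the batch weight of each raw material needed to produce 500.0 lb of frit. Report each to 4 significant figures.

All arithmetic holds full float precision end to end — in-progress results appear, with 4-significant-digit rounding, alongside each step. Each reported figure carries a single rounding — all derived quantities, which include the totals, six oxide percentages, the yield, net glass mass, LOI, are carried at exact precision, as set out in either problem or answer, from the batch weights at 500.0 lb of glass.
Per-oxide target masses for 500.0 lb frit:
  Al2O3: 9.228% × 500.0 = 46.14 lb
  MgO: 13.21% × 500.0 = 66.05 lb
  SrO: 30.40% × 500.0 = 152.0 lb
  SiO2: 33.70% × 500.0 = 168.5 lb
  Li2O: 2.325% × 500.0 = 11.62 lb
  Na2O: 11.14% × 500.0 = 55.70 lb
Verifying the oxide balance given the weights on record, for the quoted basis mass (every target is met by its sum given rounding of the digits):
  Al2O3: 16.88·0.1934 + 66.41·0.2732 + 147.6·0.1676 = 46.15 lb (target 46.14 lb)
  MgO: 138.4·0.4771 = 66.03 lb (target 66.05 lb)
  SrO: 216.7·0.7015 = 152.0 lb (target 152.0 lb)
  SiO2: 16.88·0.6836 + 66.41·0.6361 + 147.6·0.7774 = 168.5 lb (target 168.5 lb)
  Li2O: 66.41·0.07550 + 147.6·0.04480 = 11.63 lb (target 11.62 lb)
  Na2O: 16.88·0.1101 + 124.0·0.4341 = 55.69 lb (target 55.70 lb)
Mass balance on the glass: net batch after ignition = 500.0 lb (the targets, summed, come to 500.0 lb; the stated basis being 500.0 lb — gaps are rounding artifacts).
Batch total: Σ batch = 710.0 lb; loss to ignition Σ batch·LOI = 210.0 lb; yield: glass divided by total = 70.43%.

Batch per 500.0 lb frit:
  magnesium carbonate: 138.4 lb
  soda feldspar: 16.88 lb
  spodumene concentrate: 66.41 lb
  sodium sulfate: 124.0 lb
  petalite: 147.6 lb
  strontianite: 216.7 lb
Total batch = 710.0 lb; LOI loss = 210.0 lb; yield = 70.43%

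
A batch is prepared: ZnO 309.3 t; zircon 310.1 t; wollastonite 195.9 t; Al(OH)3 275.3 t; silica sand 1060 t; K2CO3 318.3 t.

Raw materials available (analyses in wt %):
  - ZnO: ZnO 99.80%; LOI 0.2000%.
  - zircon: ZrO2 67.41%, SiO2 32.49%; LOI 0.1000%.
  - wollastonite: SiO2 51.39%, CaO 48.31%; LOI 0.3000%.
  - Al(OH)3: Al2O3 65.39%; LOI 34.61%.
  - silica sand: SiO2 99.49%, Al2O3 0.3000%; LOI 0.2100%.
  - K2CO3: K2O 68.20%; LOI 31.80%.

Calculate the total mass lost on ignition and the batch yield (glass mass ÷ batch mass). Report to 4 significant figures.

Intermediates appear with 4-significant-figure rounding when written out — all internal work carries full float precision at all times — each reported figure receives exactly one rounding. The derived quantities are rebuilt from the weighed amounts for 2269 t of glass in exact precision (LOI, glass mass, totals, the six compositions, the yield) as written in either problem or answer.
Each material's LOI contribution:
  ZnO: 309.3 × 0.002000 = 0.6186 t
  zircon: 310.1 × 0.001000 = 0.3101 t
  wollastonite: 195.9 × 0.003000 = 0.5877 t
  Al(OH)3: 275.3 × 0.3461 = 95.28 t
  silica sand: 1060 × 0.002100 = 2.226 t
  K2CO3: 318.3 × 0.3180 = 101.2 t
Total LOI = 200.2 t
Glass = batch − LOI = 2469 − 200.2 = 2269 t

LOI loss = 200.2 t; glass = 2269 t; yield = 91.89%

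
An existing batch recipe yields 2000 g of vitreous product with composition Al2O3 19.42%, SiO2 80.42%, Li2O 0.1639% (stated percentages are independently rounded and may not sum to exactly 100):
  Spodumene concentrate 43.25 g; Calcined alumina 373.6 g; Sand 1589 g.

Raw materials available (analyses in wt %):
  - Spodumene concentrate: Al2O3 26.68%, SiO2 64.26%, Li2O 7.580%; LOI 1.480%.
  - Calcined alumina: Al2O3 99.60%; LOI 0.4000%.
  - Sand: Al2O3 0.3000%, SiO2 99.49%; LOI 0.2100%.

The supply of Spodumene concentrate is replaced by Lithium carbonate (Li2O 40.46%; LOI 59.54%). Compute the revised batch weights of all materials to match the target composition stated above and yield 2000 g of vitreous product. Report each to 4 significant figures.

Revised batch per 2000 g vitreous product:
  Lithium carbonate: 8.102 g
  Calcined alumina: 385.1 g
  Sand: 1617 g
Total batch = 2010 g; LOI loss = 9.760 g

In-progress results appear rounded to four significant figures between the steps; all internal work maintains full float precision all the way through; every reported result is rounded a single time; the derived quantities, including totals, LOI, glass mass, three oxide percentages, the yield, are recomputed starting from the weights per 2000 g of glass at exact precision, exactly as printed in question or answer.
Target masses of each oxide per 2000 g vitreous product:
  Al2O3: 19.42% × 2000 = 388.4 g
  SiO2: 80.42% × 2000 = 1608 g
  Li2O: 0.1639% × 2000 = 3.278 g
A balance pass over the oxides, working from each reported weight, against the basis in use (sum by sum, the targets are met exact up to rounding of places):
  Al2O3: 385.1·0.9960 + 1617·0.003000 = 388.4 g (target 388.4 g)
  SiO2: 1617·0.9949 = 1609 g (target 1608 g)
  Li2O: 8.102·0.4046 = 3.278 g (target 3.278 g)
Glass-mass sanity pass: Σ batch − LOI loss = 2000 g (the targets, summed, come to 2000 g; basis as stated: 2000 g — deltas are rounding alone).
Total batch = Σ batch = 2010 g; LOI removed, Σ of batch·LOI: 9.760 g; yield, glass over the total, = 99.51%.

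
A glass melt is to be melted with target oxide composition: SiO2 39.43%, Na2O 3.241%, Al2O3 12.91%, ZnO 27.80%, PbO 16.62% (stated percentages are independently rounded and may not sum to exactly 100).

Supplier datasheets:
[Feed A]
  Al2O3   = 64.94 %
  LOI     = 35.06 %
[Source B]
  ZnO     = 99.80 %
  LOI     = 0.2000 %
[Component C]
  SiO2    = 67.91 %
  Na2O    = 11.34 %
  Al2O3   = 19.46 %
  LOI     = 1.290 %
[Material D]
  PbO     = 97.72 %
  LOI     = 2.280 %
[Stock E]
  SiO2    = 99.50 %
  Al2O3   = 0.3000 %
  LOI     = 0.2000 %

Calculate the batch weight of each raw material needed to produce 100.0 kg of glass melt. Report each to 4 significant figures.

All arithmetic runs at full precision all the way through — values along the way are printed rounded off to 4 significant figures between the steps. Every reported number is rounded exactly once — the derived quantities (the five compositions, totals, LOI, yield, glass mass) are rebuilt from the weighed amounts at 100.0 kg of glass at full float precision as set out in the question or the answer.
Per-oxide target masses for 100.0 kg glass melt:
  SiO2: 39.43% × 100.0 = 39.43 kg
  Na2O: 3.241% × 100.0 = 3.241 kg
  Al2O3: 12.91% × 100.0 = 12.91 kg
  ZnO: 27.80% × 100.0 = 27.80 kg
  PbO: 16.62% × 100.0 = 16.62 kg
Per-oxide balance check with the batch weights as given, for the quoted basis mass (each sum matches its target mass once rounding is allowed for):
  SiO2: 28.58·0.6791 + 20.12·0.9950 = 39.43 kg (target 39.43 kg)
  Na2O: 28.58·0.1134 = 3.241 kg (target 3.241 kg)
  Al2O3: 11.22·0.6494 + 28.58·0.1946 + 20.12·0.003000 = 12.91 kg (target 12.91 kg)
  ZnO: 27.86·0.9980 = 27.80 kg (target 27.80 kg)
  PbO: 17.01·0.9772 = 16.62 kg (target 16.62 kg)
Mass balance on the glass: the batch minus its LOI: 100.0 kg (per-oxide target masses sum to 100.0 kg; stated basis 100.0 kg — gaps are rounding artifacts).
Batch total: Σ batch = 104.8 kg; Σ batch·LOI gives LOI loss = 4.786 kg; glass ÷ batch gives a yield of 95.43%.

Batch per 100.0 kg glass melt:
  Feed A: 11.22 kg
  Source B: 27.86 kg
  Component C: 28.58 kg
  Material D: 17.01 kg
  Stock E: 20.12 kg
Total batch = 104.8 kg; LOI loss = 4.786 kg; yield = 95.43%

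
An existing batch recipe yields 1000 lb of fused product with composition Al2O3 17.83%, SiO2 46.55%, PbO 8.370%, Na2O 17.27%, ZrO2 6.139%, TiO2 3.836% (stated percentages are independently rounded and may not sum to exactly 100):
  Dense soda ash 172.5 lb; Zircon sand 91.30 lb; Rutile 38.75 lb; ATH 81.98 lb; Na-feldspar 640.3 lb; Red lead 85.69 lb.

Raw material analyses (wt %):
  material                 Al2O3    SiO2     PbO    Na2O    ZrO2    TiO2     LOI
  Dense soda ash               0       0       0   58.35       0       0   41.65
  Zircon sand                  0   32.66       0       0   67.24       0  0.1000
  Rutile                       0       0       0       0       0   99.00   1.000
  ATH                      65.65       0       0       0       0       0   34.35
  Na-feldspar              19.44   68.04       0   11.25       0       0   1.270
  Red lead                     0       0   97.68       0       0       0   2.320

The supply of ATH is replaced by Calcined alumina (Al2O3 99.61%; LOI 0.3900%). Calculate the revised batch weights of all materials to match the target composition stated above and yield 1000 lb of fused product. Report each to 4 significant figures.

Intermediates are shown with 4-significant-figure rounding at each printed step — all internal work holds full precision throughout. Every reported figure is rounded exactly once — derived quantities (the totals, the six compositions, the yield, LOI, glass mass) are rebuilt at exact precision starting from the weights for 1000 lb of glass as given in the question or the answer.
Target oxide masses per 1000 lb fused product:
  Al2O3: 17.83% × 1000 = 178.3 lb
  SiO2: 46.55% × 1000 = 465.5 lb
  PbO: 8.370% × 1000 = 83.70 lb
  Na2O: 17.27% × 1000 = 172.7 lb
  ZrO2: 6.139% × 1000 = 61.39 lb
  TiO2: 3.836% × 1000 = 38.36 lb
Mass-balance tally per oxide per the reported batch figures, versus the basis set out (target by target, the sums agree inside rounding margins):
  Al2O3: 54.03·0.9961 + 640.3·0.1944 = 178.3 lb (target 178.3 lb)
  SiO2: 91.30·0.3266 + 640.3·0.6804 = 465.5 lb (target 465.5 lb)
  PbO: 85.69·0.9768 = 83.70 lb (target 83.70 lb)
  Na2O: 172.5·0.5835 + 640.3·0.1125 = 172.7 lb (target 172.7 lb)
  ZrO2: 91.30·0.6724 = 61.39 lb (target 61.39 lb)
  TiO2: 38.75·0.9900 = 38.36 lb (target 38.36 lb)
Consistency of the glass mass: total charge less LOI = 999.9 lb (oxide target masses add up to 1000 lb; the stated basis being 1000 lb — deltas are rounding alone).
Whole-batch sum: Σ batch = 1083 lb; LOI removed, Σ of batch·LOI: 82.66 lb; the yield ratio, glass ÷ batch: 92.36%.

Revised batch per 1000 lb fused product:
  Dense soda ash: 172.5 lb
  Zircon sand: 91.30 lb
  Rutile: 38.75 lb
  Calcined alumina: 54.03 lb
  Na-feldspar: 640.3 lb
  Red lead: 85.69 lb
Total batch = 1083 lb; LOI loss = 82.66 lb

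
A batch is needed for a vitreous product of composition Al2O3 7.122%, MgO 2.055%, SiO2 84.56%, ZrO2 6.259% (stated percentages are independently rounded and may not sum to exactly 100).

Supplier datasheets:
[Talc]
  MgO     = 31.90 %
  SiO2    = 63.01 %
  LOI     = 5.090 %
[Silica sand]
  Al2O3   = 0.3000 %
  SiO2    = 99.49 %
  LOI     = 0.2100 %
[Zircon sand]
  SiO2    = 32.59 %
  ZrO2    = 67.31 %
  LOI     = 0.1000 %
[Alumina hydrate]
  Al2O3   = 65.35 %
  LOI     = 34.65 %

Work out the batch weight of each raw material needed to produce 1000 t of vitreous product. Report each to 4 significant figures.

Batch per 1000 t vitreous product:
  Talc: 64.42 t
  Silica sand: 778.7 t
  Zircon sand: 92.99 t
  Alumina hydrate: 105.4 t
Total batch = 1042 t; LOI loss = 41.53 t; yield = 96.01%

Intermediates are shown rounded off to 4 significant figures in the printout — each numeric step keeps exact precision all the way through; each reported result is rounded once only; the derived quantities are computed using the weight values at 1000 t of glass in exact precision (yield, glass mass, ignition loss, the four compositions, totals) as written in the question or the answer.
Oxide mass targets, per 1000 t vitreous product:
  Al2O3: 7.122% × 1000 = 71.22 t
  MgO: 2.055% × 1000 = 20.55 t
  SiO2: 84.56% × 1000 = 845.6 t
  ZrO2: 6.259% × 1000 = 62.59 t
Sums-versus-targets review on the weights just shown, for the quoted basis mass (each sum matches its target mass exact up to rounding of places):
  Al2O3: 778.7·0.003000 + 105.4·0.6535 = 71.22 t (target 71.22 t)
  MgO: 64.42·0.3190 = 20.55 t (target 20.55 t)
  SiO2: 64.42·0.6301 + 778.7·0.9949 + 92.99·0.3259 = 845.6 t (target 845.6 t)
  ZrO2: 92.99·0.6731 = 62.59 t (target 62.59 t)
Glass-mass closure: whole batch net of LOI = 1000 t (oxide target masses add up to 1000 t; versus the stated basis of 1000 t — gaps are rounding artifacts).
Batch grand total — Σ batch = 1042 t; Σ batch·LOI gives LOI loss = 41.53 t; as yield: glass ÷ batch → 96.01%.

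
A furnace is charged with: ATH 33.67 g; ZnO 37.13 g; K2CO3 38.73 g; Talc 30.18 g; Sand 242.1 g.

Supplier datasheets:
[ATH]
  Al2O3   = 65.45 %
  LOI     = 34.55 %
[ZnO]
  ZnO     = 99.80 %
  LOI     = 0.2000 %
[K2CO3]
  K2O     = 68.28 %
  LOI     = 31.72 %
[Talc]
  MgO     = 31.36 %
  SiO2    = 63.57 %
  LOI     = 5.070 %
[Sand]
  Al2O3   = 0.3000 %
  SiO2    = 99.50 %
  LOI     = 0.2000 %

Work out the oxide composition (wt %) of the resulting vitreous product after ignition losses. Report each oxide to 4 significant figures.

The intermediate values appear (rounded to four significant figures) alongside each step; the whole derivation keeps full float precision all the way through; exactly one rounding goes into every reported value. Derived quantities are recomputed starting from the weights at 355.8 g of glass at full float precision (net glass mass, LOI, the five compositions, the yield, totals), exactly as printed in the question or the answer.
Per-oxide mass from batch:
  K2O: 38.73·0.6828 = 26.44 g
  ZnO: 37.13·0.9980 = 37.06 g
  Al2O3: 33.67·0.6545 + 242.1·0.003000 = 22.76 g
  MgO: 30.18·0.3136 = 9.464 g
  SiO2: 30.18·0.6357 + 242.1·0.9950 = 260.1 g
LOI: 33.67·0.3455 + 37.13·0.002000 + 38.73·0.3172 + 30.18·0.05070 + 242.1·0.002000 = 26.01 g
The glass mass, total less LOI, = 381.8 − 26.01 = 355.8 g (the oxide masses sum to this)
wt %: oxide over glass, times 100

Glass mass = 355.8 g (batch 381.8 − LOI 26.01).
Composition: K2O 7.432%, ZnO 10.41%, Al2O3 6.398%, MgO 2.660%, SiO2 73.10%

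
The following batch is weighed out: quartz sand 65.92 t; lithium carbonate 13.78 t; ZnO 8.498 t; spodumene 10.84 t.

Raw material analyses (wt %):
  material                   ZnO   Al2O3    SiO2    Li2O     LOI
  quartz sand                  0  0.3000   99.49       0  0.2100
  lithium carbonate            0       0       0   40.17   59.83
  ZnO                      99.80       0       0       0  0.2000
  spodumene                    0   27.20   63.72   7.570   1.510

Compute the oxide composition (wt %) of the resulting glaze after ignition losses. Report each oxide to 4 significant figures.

Glass mass = 90.47 t (batch 99.04 − LOI 8.564).
Composition: ZnO 9.374%, Al2O3 3.477%, SiO2 80.12%, Li2O 7.025%

The working math maintains full precision in all steps. Working values are shown rounded to 4 significant figures across the worked steps — each reported value is rounded just once; all derived quantities (net glass mass, the totals, LOI, four oxide percentages, yield) are re-derived starting from the weights for 90.47 t of glass at full float precision, as quoted within problem or answer.
Mass of each oxide from the mix:
  ZnO: 8.498·0.9980 = 8.481 t
  Al2O3: 65.92·0.003000 + 10.84·0.2720 = 3.146 t
  SiO2: 65.92·0.9949 + 10.84·0.6372 = 72.49 t
  Li2O: 13.78·0.4017 + 10.84·0.07570 = 6.356 t
LOI: 65.92·0.002100 + 13.78·0.5983 + 8.498·0.002000 + 10.84·0.01510 = 8.564 t
batch − LOI leaves glass = 99.04 − 8.564 = 90.47 t (the oxide masses sum to this)
wt % = 100 × oxide mass / glass mass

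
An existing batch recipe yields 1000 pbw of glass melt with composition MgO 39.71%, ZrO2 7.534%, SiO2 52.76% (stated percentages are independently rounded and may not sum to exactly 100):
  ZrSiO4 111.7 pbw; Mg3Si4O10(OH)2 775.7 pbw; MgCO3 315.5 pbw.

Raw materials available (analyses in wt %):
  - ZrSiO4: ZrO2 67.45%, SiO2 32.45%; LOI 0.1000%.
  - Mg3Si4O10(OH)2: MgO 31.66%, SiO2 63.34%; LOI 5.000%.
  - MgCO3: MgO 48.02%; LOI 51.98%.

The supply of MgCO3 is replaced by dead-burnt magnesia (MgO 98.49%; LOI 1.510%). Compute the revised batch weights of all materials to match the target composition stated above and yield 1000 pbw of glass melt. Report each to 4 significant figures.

Revised batch per 1000 pbw glass melt:
  ZrSiO4: 111.7 pbw
  Mg3Si4O10(OH)2: 775.7 pbw
  dead-burnt magnesia: 153.8 pbw
Total batch = 1041 pbw; LOI loss = 41.22 pbw

All internal work keeps exact precision at every stage; mid-chain values are displayed rounded off to 4 significant digits at each printed step — each reported figure includes exactly one rounding — all derived quantities, which include the yield, the totals, the three compositions, net glass mass, LOI, are carried at full float precision, exactly as shown in either problem or answer, from the weighed amounts on 1000 pbw of glass.
Oxide-by-oxide targets in 1000 pbw glass melt:
  MgO: 39.71% × 1000 = 397.1 pbw
  ZrO2: 7.534% × 1000 = 75.34 pbw
  SiO2: 52.76% × 1000 = 527.6 pbw
Per-oxide balance check given the weights on record, versus the basis set out (oxide sums agree with the targets exact up to rounding of places):
  MgO: 775.7·0.3166 + 153.8·0.9849 = 397.1 pbw (target 397.1 pbw)
  ZrO2: 111.7·0.6745 = 75.34 pbw (target 75.34 pbw)
  SiO2: 111.7·0.3245 + 775.7·0.6334 = 527.6 pbw (target 527.6 pbw)
Glass-mass bookkeeping: batch Σ − ignition loss = 1000 pbw (the targets, summed, come to 1000 pbw; the stated basis being 1000 pbw — rounding explains the deltas).
Batch total: Σ batch = 1041 pbw; LOI removed, Σ of batch·LOI: 41.22 pbw; the yield ratio, glass ÷ batch: 96.04%.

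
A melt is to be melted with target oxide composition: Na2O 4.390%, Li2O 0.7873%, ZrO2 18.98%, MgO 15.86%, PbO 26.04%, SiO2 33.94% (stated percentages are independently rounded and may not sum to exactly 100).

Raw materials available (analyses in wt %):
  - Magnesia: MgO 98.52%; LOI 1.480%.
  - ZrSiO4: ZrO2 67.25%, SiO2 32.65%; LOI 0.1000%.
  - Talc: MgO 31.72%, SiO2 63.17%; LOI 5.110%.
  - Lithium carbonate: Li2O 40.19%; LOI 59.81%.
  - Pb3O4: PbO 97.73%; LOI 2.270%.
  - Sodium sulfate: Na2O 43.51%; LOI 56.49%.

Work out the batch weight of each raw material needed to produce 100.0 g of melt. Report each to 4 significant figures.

Batch per 100.0 g melt:
  Magnesia: 3.496 g
  ZrSiO4: 28.22 g
  Talc: 39.14 g
  Lithium carbonate: 1.959 g
  Pb3O4: 26.64 g
  Sodium sulfate: 10.09 g
Total batch = 109.5 g; LOI loss = 9.556 g; yield = 91.28%

Working values appear rounded to four significant figures as written — every computation carries exact precision from start to finish — every reported value is rounded exactly once. Derived quantities (glass mass, LOI, totals, the yield, six oxide percentages) are recomputed from the batch weights on 100.0 g of glass at exact precision, as quoted within the problem or the answer.
The oxide mass targets at 100.0 g melt:
  Na2O: 4.390% × 100.0 = 4.390 g
  Li2O: 0.7873% × 100.0 = 0.7873 g
  ZrO2: 18.98% × 100.0 = 18.98 g
  MgO: 15.86% × 100.0 = 15.86 g
  PbO: 26.04% × 100.0 = 26.04 g
  SiO2: 33.94% × 100.0 = 33.94 g
Sums-versus-targets review on the weights just shown, on the stated basis (sum by sum, the targets are met once rounding is allowed for):
  Na2O: 10.09·0.4351 = 4.390 g (target 4.390 g)
  Li2O: 1.959·0.4019 = 0.7873 g (target 0.7873 g)
  ZrO2: 28.22·0.6725 = 18.98 g (target 18.98 g)
  MgO: 3.496·0.9852 + 39.14·0.3172 = 15.86 g (target 15.86 g)
  PbO: 26.64·0.9773 = 26.04 g (target 26.04 g)
  SiO2: 28.22·0.3265 + 39.14·0.6317 = 33.94 g (target 33.94 g)
The glass-mass cross-check: whole batch net of LOI = 99.99 g (summing oxide targets gives 100.0 g; with the basis standing at 100.0 g — gaps are rounding artifacts).
Whole-batch sum: Σ batch = 109.5 g; ignition loss, Σ(batch × LOI) = 9.556 g; glass ÷ batch gives a yield of 91.28%.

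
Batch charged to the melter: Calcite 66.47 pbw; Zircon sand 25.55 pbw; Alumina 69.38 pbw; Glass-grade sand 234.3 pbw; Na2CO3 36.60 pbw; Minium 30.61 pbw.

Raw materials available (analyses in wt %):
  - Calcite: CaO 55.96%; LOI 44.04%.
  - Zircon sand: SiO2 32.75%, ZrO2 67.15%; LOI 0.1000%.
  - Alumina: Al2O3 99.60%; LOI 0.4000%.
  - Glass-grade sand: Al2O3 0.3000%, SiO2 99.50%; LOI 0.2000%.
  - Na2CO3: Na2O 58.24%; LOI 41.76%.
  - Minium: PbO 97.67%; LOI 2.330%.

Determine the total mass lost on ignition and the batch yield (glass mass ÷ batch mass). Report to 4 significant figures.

LOI loss = 46.04 pbw; glass = 416.9 pbw; yield = 90.05%

Intermediates are printed, with 4-significant-figure rounding, as written; the working math carries full precision throughout. Exactly one rounding lands on every reported result; all derived quantities, which include yield, ignition loss, totals, net glass mass, six oxide percentages, are recomputed at exact precision, exactly as printed in the problem or the answer, from the weighed amounts on 416.9 pbw of glass.
LOI of each material in turn:
  Calcite: 66.47 × 0.4404 = 29.27 pbw
  Zircon sand: 25.55 × 0.001000 = 0.02555 pbw
  Alumina: 69.38 × 0.004000 = 0.2775 pbw
  Glass-grade sand: 234.3 × 0.002000 = 0.4686 pbw
  Na2CO3: 36.60 × 0.4176 = 15.28 pbw
  Minium: 30.61 × 0.02330 = 0.7132 pbw
Total LOI = 46.04 pbw
Glass = batch − LOI = 462.9 − 46.04 = 416.9 pbw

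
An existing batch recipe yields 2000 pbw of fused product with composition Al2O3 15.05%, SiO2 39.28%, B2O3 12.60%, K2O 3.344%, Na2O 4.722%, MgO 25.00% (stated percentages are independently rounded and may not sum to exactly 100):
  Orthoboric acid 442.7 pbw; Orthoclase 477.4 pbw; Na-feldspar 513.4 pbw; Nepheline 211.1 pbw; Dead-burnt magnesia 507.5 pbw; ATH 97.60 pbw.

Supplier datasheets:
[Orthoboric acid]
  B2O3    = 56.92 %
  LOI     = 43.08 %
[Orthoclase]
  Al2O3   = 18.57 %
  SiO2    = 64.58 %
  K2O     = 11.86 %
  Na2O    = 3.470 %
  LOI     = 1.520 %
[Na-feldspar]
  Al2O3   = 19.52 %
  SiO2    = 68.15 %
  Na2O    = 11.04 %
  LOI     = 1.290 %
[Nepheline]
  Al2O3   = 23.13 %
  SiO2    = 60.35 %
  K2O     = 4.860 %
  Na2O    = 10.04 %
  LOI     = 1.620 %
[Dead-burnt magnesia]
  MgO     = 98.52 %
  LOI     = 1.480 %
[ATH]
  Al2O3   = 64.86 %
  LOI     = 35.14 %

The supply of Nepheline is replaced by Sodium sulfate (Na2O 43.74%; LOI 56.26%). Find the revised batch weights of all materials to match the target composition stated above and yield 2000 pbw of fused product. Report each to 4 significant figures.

Intermediates are printed, with 4-significant-figure rounding, alongside each step. All arithmetic maintains full precision through every step. A single rounding yields every reported figure — derived quantities are re-derived at full float precision (the six compositions, ignition loss, glass mass, yield, the totals) using the weight values on 2000 pbw of glass, precisely as stated by the problem or answer text.
Target oxide masses per 2000 pbw fused product:
  Al2O3: 15.05% × 2000 = 301.0 pbw
  SiO2: 39.28% × 2000 = 785.6 pbw
  B2O3: 12.60% × 2000 = 252.0 pbw
  K2O: 3.344% × 2000 = 66.88 pbw
  Na2O: 4.722% × 2000 = 94.44 pbw
  MgO: 25.00% × 2000 = 500.0 pbw
Balance tally, oxide-wise, using the reported weights, versus the basis set out (summed amounts equal target values within answer rounding):
  Al2O3: 563.9·0.1857 + 618.4·0.1952 + 116.5·0.6486 = 301.0 pbw (target 301.0 pbw)
  SiO2: 563.9·0.6458 + 618.4·0.6815 = 785.6 pbw (target 785.6 pbw)
  B2O3: 442.7·0.5692 = 252.0 pbw (target 252.0 pbw)
  K2O: 563.9·0.1186 = 66.88 pbw (target 66.88 pbw)
  Na2O: 563.9·0.03470 + 618.4·0.1104 + 15.10·0.4374 = 94.44 pbw (target 94.44 pbw)
  MgO: 507.5·0.9852 = 500.0 pbw (target 500.0 pbw)
Auditing the glass mass value: whole batch net of LOI = 2000 pbw (the Σ of target masses is 2000 pbw; versus the stated basis of 2000 pbw — differing by rounding only).
Adding the batch up: Σ batch = 2264 pbw; loss to ignition Σ batch·LOI = 264.2 pbw; glass ÷ batch gives a yield of 88.33%.

Revised batch per 2000 pbw fused product:
  Orthoboric acid: 442.7 pbw
  Orthoclase: 563.9 pbw
  Na-feldspar: 618.4 pbw
  Sodium sulfate: 15.10 pbw
  Dead-burnt magnesia: 507.5 pbw
  ATH: 116.5 pbw
Total batch = 2264 pbw; LOI loss = 264.2 pbw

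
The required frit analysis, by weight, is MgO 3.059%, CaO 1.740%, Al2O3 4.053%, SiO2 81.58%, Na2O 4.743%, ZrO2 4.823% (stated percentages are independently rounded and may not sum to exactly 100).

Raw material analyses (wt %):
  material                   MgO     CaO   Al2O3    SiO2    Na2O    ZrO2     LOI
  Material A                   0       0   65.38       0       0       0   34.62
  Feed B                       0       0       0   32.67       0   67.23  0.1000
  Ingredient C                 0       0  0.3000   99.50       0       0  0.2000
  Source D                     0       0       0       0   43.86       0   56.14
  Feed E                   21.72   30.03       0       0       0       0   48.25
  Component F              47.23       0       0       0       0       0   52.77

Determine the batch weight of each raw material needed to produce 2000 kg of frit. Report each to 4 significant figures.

Batch per 2000 kg frit:
  Material A: 116.7 kg
  Feed B: 143.5 kg
  Ingredient C: 1593 kg
  Source D: 216.3 kg
  Feed E: 115.9 kg
  Component F: 76.24 kg
Total batch = 2262 kg; LOI loss = 261.3 kg; yield = 88.45%

All arithmetic keeps exact precision at all times. Working values are shown (rounded to four significant figures) on the page — every reported figure undergoes a single rounding; derived quantities (the totals, net glass mass, the yield, LOI, the six compositions) are carried at full precision from the batch weights per 2000 kg of glass exactly as printed in either problem or answer.
Oxide mass targets, per 2000 kg frit:
  MgO: 3.059% × 2000 = 61.18 kg
  CaO: 1.740% × 2000 = 34.80 kg
  Al2O3: 4.053% × 2000 = 81.06 kg
  SiO2: 81.58% × 2000 = 1632 kg
  Na2O: 4.743% × 2000 = 94.86 kg
  ZrO2: 4.823% × 2000 = 96.46 kg
Mass-balance tally per oxide from the weights as reported, relative to the basis at hand (summed amounts equal target values once rounding is allowed for):
  MgO: 115.9·0.2172 + 76.24·0.4723 = 61.18 kg (target 61.18 kg)
  CaO: 115.9·0.3003 = 34.80 kg (target 34.80 kg)
  Al2O3: 116.7·0.6538 + 1593·0.003000 = 81.08 kg (target 81.06 kg)
  SiO2: 143.5·0.3267 + 1593·0.9950 = 1632 kg (target 1632 kg)
  Na2O: 216.3·0.4386 = 94.87 kg (target 94.86 kg)
  ZrO2: 143.5·0.6723 = 96.48 kg (target 96.46 kg)
Auditing the glass mass value: total batch − LOI = 2000 kg (oxide target masses add up to 2000 kg; basis as stated: 2000 kg — gaps are rounding artifacts).
Total batch = Σ batch = 2262 kg; Σ batch·LOI gives LOI loss = 261.3 kg; yield: glass divided by total = 88.45%.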